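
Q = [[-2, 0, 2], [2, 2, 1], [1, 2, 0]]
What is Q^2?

[[6, 4, -4], [1, 6, 6], [2, 4, 4]]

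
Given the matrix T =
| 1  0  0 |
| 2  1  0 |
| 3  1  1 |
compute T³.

[[1, 0, 0], [6, 1, 0], [15, 3, 1]]

T = I + N where N = [[0, 0, 0], [2, 0, 0], [3, 1, 0]] is strictly lower-triangular, so N³ = 0.
(I + N)³ = I + 3·N + 3·N² = [[1, 0, 0], [6, 1, 0], [15, 3, 1]].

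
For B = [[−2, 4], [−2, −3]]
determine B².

[[−4, −20], [10, 1]]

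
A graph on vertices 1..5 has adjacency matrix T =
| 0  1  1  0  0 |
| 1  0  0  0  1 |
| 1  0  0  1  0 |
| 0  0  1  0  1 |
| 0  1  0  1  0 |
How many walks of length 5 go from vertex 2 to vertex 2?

2

The number of length-5 walks from vertex 2 to vertex 2 is entry (2,2) of T^5, where T is the adjacency matrix.
T^2 = [[2, 0, 0, 1, 1], [0, 2, 1, 1, 0], [0, 1, 2, 0, 1], [1, 1, 0, 2, 0], [1, 0, 1, 0, 2]]
T^3 = [[0, 3, 3, 1, 1], [3, 0, 1, 1, 3], [3, 1, 0, 3, 1], [1, 1, 3, 0, 3], [1, 3, 1, 3, 0]]
T^4 = [[6, 1, 1, 4, 4], [1, 6, 4, 4, 1], [1, 4, 6, 1, 4], [4, 4, 1, 6, 1], [4, 1, 4, 1, 6]]
T^5 = [[2, 10, 10, 5, 5], [10, 2, 5, 5, 10], [10, 5, 2, 10, 5], [5, 5, 10, 2, 10], [5, 10, 5, 10, 2]]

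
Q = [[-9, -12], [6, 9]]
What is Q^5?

[[-729, -972], [486, 729]]

tr Q = 0 and det Q = -9, so the characteristic polynomial is λ² − (0)λ + (-9) with roots 3 and -3.
Eigenvectors give P = [[1, -2], [-1, 1]] with P⁻¹ = [[-1, -2], [-1, -1]], and Q = P·diag(3, -3)·P⁻¹.
Then Q^5 = P·diag(243, -243)·P⁻¹ = [[243, 486], [-243, -243]] · [[-1, -2], [-1, -1]] = [[-729, -972], [486, 729]].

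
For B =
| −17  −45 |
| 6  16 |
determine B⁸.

[[1531, 3825], [−510, −1274]]

tr B = −1 and det B = −2, so the characteristic polynomial is λ² − (−1)λ + (−2) with roots 1 and −2.
Eigenvectors give P = [[−5, 3], [2, −1]] with P⁻¹ = [[1, 3], [2, 5]], and B = P·diag(1, −2)·P⁻¹.
Then B⁸ = P·diag(1, 256)·P⁻¹ = [[−5, 768], [2, −256]] · [[1, 3], [2, 5]] = [[1531, 3825], [−510, −1274]].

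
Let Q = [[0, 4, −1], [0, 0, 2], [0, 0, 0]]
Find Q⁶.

Q is strictly triangular, hence nilpotent: Q³ = 0, so Q⁶ = 0.

[[0, 0, 0], [0, 0, 0], [0, 0, 0]]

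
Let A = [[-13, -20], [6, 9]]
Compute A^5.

tr A = -4 and det A = 3, so the characteristic polynomial is λ² − (-4)λ + (3) with roots -3 and -1.
Eigenvectors give P = [[2, -5], [-1, 3]] with P⁻¹ = [[3, 5], [1, 2]], and A = P·diag(-3, -1)·P⁻¹.
Then A^5 = P·diag(-243, -1)·P⁻¹ = [[-486, 5], [243, -3]] · [[3, 5], [1, 2]] = [[-1453, -2420], [726, 1209]].

[[-1453, -2420], [726, 1209]]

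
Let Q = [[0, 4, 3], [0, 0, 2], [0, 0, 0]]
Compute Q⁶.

Q is strictly triangular, hence nilpotent: Q³ = 0, so Q⁶ = 0.

[[0, 0, 0], [0, 0, 0], [0, 0, 0]]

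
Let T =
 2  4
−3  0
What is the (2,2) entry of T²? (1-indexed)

−12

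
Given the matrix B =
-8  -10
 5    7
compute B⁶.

[[1394, 1330], [-665, -601]]

tr B = -1 and det B = -6, so the characteristic polynomial is λ² − (-1)λ + (-6) with roots -3 and 2.
Eigenvectors give P = [[2, 1], [-1, -1]] with P⁻¹ = [[1, 1], [-1, -2]], and B = P·diag(-3, 2)·P⁻¹.
Then B⁶ = P·diag(729, 64)·P⁻¹ = [[1458, 64], [-729, -64]] · [[1, 1], [-1, -2]] = [[1394, 1330], [-665, -601]].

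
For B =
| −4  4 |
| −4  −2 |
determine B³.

B² = [[0, −24], [24, −12]]
B³ = [[96, 48], [−48, 120]]

[[96, 48], [−48, 120]]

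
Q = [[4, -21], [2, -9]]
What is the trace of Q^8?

tr Q = -5 and det Q = 6, so the characteristic polynomial is λ² − (-5)λ + (6) with roots -2 and -3.
Eigenvectors give P = [[7, 3], [2, 1]] with P⁻¹ = [[1, -3], [-2, 7]], and Q = P·diag(-2, -3)·P⁻¹.
Then Q^8 = P·diag(256, 6561)·P⁻¹ = [[1792, 19683], [512, 6561]] · [[1, -3], [-2, 7]] = [[-37574, 132405], [-12610, 44391]].

6817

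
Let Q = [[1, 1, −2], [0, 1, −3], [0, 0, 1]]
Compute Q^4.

[[1, 4, −26], [0, 1, −12], [0, 0, 1]]

Q = I + N where N = [[0, 1, −2], [0, 0, −3], [0, 0, 0]] is strictly upper-triangular, so N^3 = 0.
(I + N)^4 = I + 4·N + 6·N^2 = [[1, 4, −26], [0, 1, −12], [0, 0, 1]].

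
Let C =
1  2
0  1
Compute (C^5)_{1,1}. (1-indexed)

C = I + N where N = [[0, 2], [0, 0]] is strictly upper-triangular, so N^2 = 0.
(I + N)^5 = I + 5·N = [[1, 10], [0, 1]].

1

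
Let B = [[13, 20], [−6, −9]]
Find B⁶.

[[4369, 7280], [−2184, −3639]]

tr B = 4 and det B = 3, so the characteristic polynomial is λ² − (4)λ + (3) with roots 1 and 3.
Eigenvectors give P = [[−5, −2], [3, 1]] with P⁻¹ = [[1, 2], [−3, −5]], and B = P·diag(1, 3)·P⁻¹.
Then B⁶ = P·diag(1, 729)·P⁻¹ = [[−5, −1458], [3, 729]] · [[1, 2], [−3, −5]] = [[4369, 7280], [−2184, −3639]].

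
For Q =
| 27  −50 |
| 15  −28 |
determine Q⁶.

[[−3261, 6650], [−1995, 4054]]

tr Q = −1 and det Q = −6, so the characteristic polynomial is λ² − (−1)λ + (−6) with roots 2 and −3.
Eigenvectors give P = [[2, −5], [1, −3]] with P⁻¹ = [[3, −5], [1, −2]], and Q = P·diag(2, −3)·P⁻¹.
Then Q⁶ = P·diag(64, 729)·P⁻¹ = [[128, −3645], [64, −2187]] · [[3, −5], [1, −2]] = [[−3261, 6650], [−1995, 4054]].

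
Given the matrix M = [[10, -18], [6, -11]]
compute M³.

tr M = -1 and det M = -2, so the characteristic polynomial is λ² − (-1)λ + (-2) with roots -2 and 1.
Eigenvectors give P = [[-3, 2], [-2, 1]] with P⁻¹ = [[1, -2], [2, -3]], and M = P·diag(-2, 1)·P⁻¹.
Then M³ = P·diag(-8, 1)·P⁻¹ = [[24, 2], [16, 1]] · [[1, -2], [2, -3]] = [[28, -54], [18, -35]].

[[28, -54], [18, -35]]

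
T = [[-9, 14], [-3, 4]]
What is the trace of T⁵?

-275

tr T = -5 and det T = 6, so the characteristic polynomial is λ² − (-5)λ + (6) with roots -2 and -3.
Eigenvectors give P = [[2, 7], [1, 3]] with P⁻¹ = [[-3, 7], [1, -2]], and T = P·diag(-2, -3)·P⁻¹.
Then T⁵ = P·diag(-32, -243)·P⁻¹ = [[-64, -1701], [-32, -729]] · [[-3, 7], [1, -2]] = [[-1509, 2954], [-633, 1234]].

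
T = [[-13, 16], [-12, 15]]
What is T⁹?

[[-59053, 78736], [-59052, 78735]]

tr T = 2 and det T = -3, so the characteristic polynomial is λ² − (2)λ + (-3) with roots 3 and -1.
Eigenvectors give P = [[1, 4], [1, 3]] with P⁻¹ = [[-3, 4], [1, -1]], and T = P·diag(3, -1)·P⁻¹.
Then T⁹ = P·diag(19683, -1)·P⁻¹ = [[19683, -4], [19683, -3]] · [[-3, 4], [1, -1]] = [[-59053, 78736], [-59052, 78735]].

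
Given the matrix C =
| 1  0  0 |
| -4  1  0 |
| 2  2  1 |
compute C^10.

C = I + N where N = [[0, 0, 0], [-4, 0, 0], [2, 2, 0]] is strictly lower-triangular, so N^3 = 0.
(I + N)^10 = I + 10·N + 45·N^2 = [[1, 0, 0], [-40, 1, 0], [-340, 20, 1]].

[[1, 0, 0], [-40, 1, 0], [-340, 20, 1]]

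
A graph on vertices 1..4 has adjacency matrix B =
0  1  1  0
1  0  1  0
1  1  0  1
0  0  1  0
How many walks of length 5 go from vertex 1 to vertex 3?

The number of length-5 walks from vertex 1 to vertex 3 is entry (1,3) of B⁵, where B is the adjacency matrix.
B² = [[2, 1, 1, 1], [1, 2, 1, 1], [1, 1, 3, 0], [1, 1, 0, 1]]
B³ = [[2, 3, 4, 1], [3, 2, 4, 1], [4, 4, 2, 3], [1, 1, 3, 0]]
B⁴ = [[7, 6, 6, 4], [6, 7, 6, 4], [6, 6, 11, 2], [4, 4, 2, 3]]
B⁵ = [[12, 13, 17, 6], [13, 12, 17, 6], [17, 17, 14, 11], [6, 6, 11, 2]]

17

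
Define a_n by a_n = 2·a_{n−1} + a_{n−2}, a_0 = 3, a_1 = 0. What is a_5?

With companion matrix T = [[2, 1], [1, 0]], [a_n, a_{n−1}]ᵀ = T·[a_{n−1}, a_{n−2}]ᵀ, so [a_5, a_4]ᵀ = T⁴·[a_1, a_0]ᵀ.
T⁴ = [[29, 12], [12, 5]], giving [a_5, a_4]ᵀ = [[36], [15]].

36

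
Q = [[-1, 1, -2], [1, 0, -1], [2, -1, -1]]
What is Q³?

Q² = [[-2, 1, 3], [-3, 2, -1], [-5, 3, -2]]
Q³ = [[9, -5, 0], [3, -2, 5], [4, -3, 9]]

[[9, -5, 0], [3, -2, 5], [4, -3, 9]]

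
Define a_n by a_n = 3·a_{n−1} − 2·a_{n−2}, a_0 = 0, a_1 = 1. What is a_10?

1023

With companion matrix A = [[3, −2], [1, 0]], [a_n, a_{n−1}]ᵀ = A·[a_{n−1}, a_{n−2}]ᵀ, so [a_10, a_9]ᵀ = A⁹·[a_1, a_0]ᵀ.
A⁹ = [[1023, −1022], [511, −510]], giving [a_10, a_9]ᵀ = [[1023], [511]].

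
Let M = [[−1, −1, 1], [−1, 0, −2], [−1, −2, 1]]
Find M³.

[[−2, −5, 5], [−5, 3, −10], [−5, −10, 8]]

M² = [[1, −1, 2], [3, 5, −3], [2, −1, 4]]
M³ = [[−2, −5, 5], [−5, 3, −10], [−5, −10, 8]]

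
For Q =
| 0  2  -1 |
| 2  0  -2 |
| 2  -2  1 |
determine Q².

[[2, 2, -5], [-4, 8, -4], [-2, 2, 3]]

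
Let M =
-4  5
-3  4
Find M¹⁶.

[[1, 0], [0, 1]]

M² = I (check: tr M = 0 and det M = -1), so M¹⁶ = I since 16 is even.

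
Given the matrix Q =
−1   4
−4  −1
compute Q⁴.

[[161, 240], [−240, 161]]

Q² = [[−15, −8], [8, −15]]
Q³ = [[47, −52], [52, 47]]
Q⁴ = [[161, 240], [−240, 161]]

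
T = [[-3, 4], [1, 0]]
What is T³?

[[-51, 52], [13, -12]]

T² = [[13, -12], [-3, 4]]
T³ = [[-51, 52], [13, -12]]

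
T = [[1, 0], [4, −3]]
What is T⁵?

[[1, 0], [244, −243]]

tr T = −2 and det T = −3, so the characteristic polynomial is λ² − (−2)λ + (−3) with roots −3 and 1.
Eigenvectors give P = [[0, −1], [−1, −1]] with P⁻¹ = [[1, −1], [−1, 0]], and T = P·diag(−3, 1)·P⁻¹.
Then T⁵ = P·diag(−243, 1)·P⁻¹ = [[0, −1], [243, −1]] · [[1, −1], [−1, 0]] = [[1, 0], [244, −243]].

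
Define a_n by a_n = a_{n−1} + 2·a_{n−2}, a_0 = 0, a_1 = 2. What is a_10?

With companion matrix A = [[1, 2], [1, 0]], [a_n, a_{n−1}]ᵀ = A·[a_{n−1}, a_{n−2}]ᵀ, so [a_10, a_9]ᵀ = A⁹·[a_1, a_0]ᵀ.
A⁹ = [[341, 342], [171, 170]], giving [a_10, a_9]ᵀ = [[682], [342]].

682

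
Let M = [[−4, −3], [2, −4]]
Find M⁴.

M² = [[10, 24], [−16, 10]]
M³ = [[8, −126], [84, 8]]
M⁴ = [[−284, 480], [−320, −284]]

[[−284, 480], [−320, −284]]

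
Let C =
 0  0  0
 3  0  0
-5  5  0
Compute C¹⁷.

[[0, 0, 0], [0, 0, 0], [0, 0, 0]]

C is strictly triangular, hence nilpotent: C³ = 0, so C¹⁷ = 0.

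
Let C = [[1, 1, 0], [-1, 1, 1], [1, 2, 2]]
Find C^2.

[[0, 2, 1], [-1, 2, 3], [1, 7, 6]]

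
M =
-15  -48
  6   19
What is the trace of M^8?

6562

tr M = 4 and det M = 3, so the characteristic polynomial is λ² − (4)λ + (3) with roots 1 and 3.
Eigenvectors give P = [[3, -8], [-1, 3]] with P⁻¹ = [[3, 8], [1, 3]], and M = P·diag(1, 3)·P⁻¹.
Then M^8 = P·diag(1, 6561)·P⁻¹ = [[3, -52488], [-1, 19683]] · [[3, 8], [1, 3]] = [[-52479, -157440], [19680, 59041]].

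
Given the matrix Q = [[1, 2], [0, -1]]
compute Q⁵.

[[1, 2], [0, -1]]

Q² = I (check: tr Q = 0 and det Q = -1), so Q⁵ = Q since 5 is odd.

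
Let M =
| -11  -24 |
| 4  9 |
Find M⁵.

[[-731, -1464], [244, 489]]

tr M = -2 and det M = -3, so the characteristic polynomial is λ² − (-2)λ + (-3) with roots 1 and -3.
Eigenvectors give P = [[-2, -3], [1, 1]] with P⁻¹ = [[1, 3], [-1, -2]], and M = P·diag(1, -3)·P⁻¹.
Then M⁵ = P·diag(1, -243)·P⁻¹ = [[-2, 729], [1, -243]] · [[1, 3], [-1, -2]] = [[-731, -1464], [244, 489]].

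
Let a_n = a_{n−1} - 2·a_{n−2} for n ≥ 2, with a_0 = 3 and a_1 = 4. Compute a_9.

With companion matrix T = [[1, -2], [1, 0]], [a_n, a_{n−1}]ᵀ = T·[a_{n−1}, a_{n−2}]ᵀ, so [a_9, a_8]ᵀ = T^8·[a_1, a_0]ᵀ.
T^8 = [[-17, 6], [-3, -14]], giving [a_9, a_8]ᵀ = [[-50], [-54]].

-50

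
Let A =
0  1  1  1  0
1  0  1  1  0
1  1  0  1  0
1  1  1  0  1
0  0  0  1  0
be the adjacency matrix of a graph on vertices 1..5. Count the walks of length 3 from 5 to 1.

2

The number of length-3 walks from vertex 5 to vertex 1 is entry (5,1) of A³, where A is the adjacency matrix.
A² = [[3, 2, 2, 2, 1], [2, 3, 2, 2, 1], [2, 2, 3, 2, 1], [2, 2, 2, 4, 0], [1, 1, 1, 0, 1]]
A³ = [[6, 7, 7, 8, 2], [7, 6, 7, 8, 2], [7, 7, 6, 8, 2], [8, 8, 8, 6, 4], [2, 2, 2, 4, 0]]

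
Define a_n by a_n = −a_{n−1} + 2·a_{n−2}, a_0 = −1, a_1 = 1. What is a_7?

With companion matrix M = [[−1, 2], [1, 0]], [a_n, a_{n−1}]ᵀ = M·[a_{n−1}, a_{n−2}]ᵀ, so [a_7, a_6]ᵀ = M^6·[a_1, a_0]ᵀ.
M^6 = [[43, −42], [−21, 22]], giving [a_7, a_6]ᵀ = [[85], [−43]].

85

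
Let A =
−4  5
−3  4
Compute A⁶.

A² = I (check: tr A = 0 and det A = −1), so A⁶ = I since 6 is even.

[[1, 0], [0, 1]]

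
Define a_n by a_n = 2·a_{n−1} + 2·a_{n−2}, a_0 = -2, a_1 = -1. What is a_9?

-6032

With companion matrix Q = [[2, 2], [1, 0]], [a_n, a_{n−1}]ᵀ = Q·[a_{n−1}, a_{n−2}]ᵀ, so [a_9, a_8]ᵀ = Q⁸·[a_1, a_0]ᵀ.
Q⁸ = [[2448, 1792], [896, 656]], giving [a_9, a_8]ᵀ = [[-6032], [-2208]].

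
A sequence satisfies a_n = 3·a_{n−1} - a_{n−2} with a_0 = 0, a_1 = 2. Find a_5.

With companion matrix Q = [[3, -1], [1, 0]], [a_n, a_{n−1}]ᵀ = Q·[a_{n−1}, a_{n−2}]ᵀ, so [a_5, a_4]ᵀ = Q⁴·[a_1, a_0]ᵀ.
Q⁴ = [[55, -21], [21, -8]], giving [a_5, a_4]ᵀ = [[110], [42]].

110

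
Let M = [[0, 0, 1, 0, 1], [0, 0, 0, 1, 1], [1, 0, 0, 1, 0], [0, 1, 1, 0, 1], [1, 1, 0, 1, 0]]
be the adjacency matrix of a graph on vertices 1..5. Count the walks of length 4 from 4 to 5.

7

The number of length-4 walks from vertex 4 to vertex 5 is entry (4,5) of M^4, where M is the adjacency matrix.
M^2 = [[2, 1, 0, 2, 0], [1, 2, 1, 1, 1], [0, 1, 2, 0, 2], [2, 1, 0, 3, 1], [0, 1, 2, 1, 3]]
M^3 = [[0, 2, 4, 1, 5], [2, 2, 2, 4, 4], [4, 2, 0, 5, 1], [1, 4, 5, 2, 6], [5, 4, 1, 6, 2]]
M^4 = [[9, 6, 1, 11, 3], [6, 8, 6, 8, 8], [1, 6, 9, 3, 11], [11, 8, 3, 15, 7], [3, 8, 11, 7, 15]]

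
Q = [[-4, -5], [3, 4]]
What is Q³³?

Q² = I (check: tr Q = 0 and det Q = -1), so Q³³ = Q since 33 is odd.

[[-4, -5], [3, 4]]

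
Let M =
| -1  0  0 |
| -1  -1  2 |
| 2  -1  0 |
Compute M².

[[1, 0, 0], [6, -1, -2], [-1, 1, -2]]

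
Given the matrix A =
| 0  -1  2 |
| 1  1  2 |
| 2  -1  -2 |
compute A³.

A² = [[3, -3, -6], [5, -2, 0], [-5, -1, 6]]
A³ = [[-15, 0, 12], [-2, -7, 6], [11, -2, -24]]

[[-15, 0, 12], [-2, -7, 6], [11, -2, -24]]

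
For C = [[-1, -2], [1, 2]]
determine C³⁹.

[[-1, -2], [1, 2]]

C² = C (a projection; rank 1, trace 1), so C³⁹ = C.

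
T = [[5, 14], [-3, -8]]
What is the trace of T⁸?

tr T = -3 and det T = 2, so the characteristic polynomial is λ² − (-3)λ + (2) with roots -1 and -2.
Eigenvectors give P = [[7, -2], [-3, 1]] with P⁻¹ = [[1, 2], [3, 7]], and T = P·diag(-1, -2)·P⁻¹.
Then T⁸ = P·diag(1, 256)·P⁻¹ = [[7, -512], [-3, 256]] · [[1, 2], [3, 7]] = [[-1529, -3570], [765, 1786]].

257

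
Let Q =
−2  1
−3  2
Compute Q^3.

Q² = I (check: tr Q = 0 and det Q = −1), so Q^3 = Q since 3 is odd.

[[−2, 1], [−3, 2]]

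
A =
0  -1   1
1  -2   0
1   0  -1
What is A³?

A² = [[0, 2, -1], [-2, 3, 1], [-1, -1, 2]]
A³ = [[1, -4, 1], [4, -4, -3], [1, 3, -3]]

[[1, -4, 1], [4, -4, -3], [1, 3, -3]]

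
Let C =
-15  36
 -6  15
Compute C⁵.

[[-1215, 2916], [-486, 1215]]

tr C = 0 and det C = -9, so the characteristic polynomial is λ² − (0)λ + (-9) with roots -3 and 3.
Eigenvectors give P = [[3, 2], [1, 1]] with P⁻¹ = [[1, -2], [-1, 3]], and C = P·diag(-3, 3)·P⁻¹.
Then C⁵ = P·diag(-243, 243)·P⁻¹ = [[-729, 486], [-243, 243]] · [[1, -2], [-1, 3]] = [[-1215, 2916], [-486, 1215]].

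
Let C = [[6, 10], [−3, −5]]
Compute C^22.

[[6, 10], [−3, −5]]

C² = C (a projection; rank 1, trace 1), so C^22 = C.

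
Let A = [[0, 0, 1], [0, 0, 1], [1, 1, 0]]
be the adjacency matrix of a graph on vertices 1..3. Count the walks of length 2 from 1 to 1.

1

The number of length-2 walks from vertex 1 to vertex 1 is entry (1,1) of A², where A is the adjacency matrix.
A² = [[1, 1, 0], [1, 1, 0], [0, 0, 2]]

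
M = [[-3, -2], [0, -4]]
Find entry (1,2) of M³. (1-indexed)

-74

M² = [[9, 14], [0, 16]]
M³ = [[-27, -74], [0, -64]]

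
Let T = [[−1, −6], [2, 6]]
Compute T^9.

[[−57001, −115026], [38342, 77196]]

tr T = 5 and det T = 6, so the characteristic polynomial is λ² − (5)λ + (6) with roots 2 and 3.
Eigenvectors give P = [[2, −3], [−1, 2]] with P⁻¹ = [[2, 3], [1, 2]], and T = P·diag(2, 3)·P⁻¹.
Then T^9 = P·diag(512, 19683)·P⁻¹ = [[1024, −59049], [−512, 39366]] · [[2, 3], [1, 2]] = [[−57001, −115026], [38342, 77196]].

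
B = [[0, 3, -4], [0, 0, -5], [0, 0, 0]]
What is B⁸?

B is strictly triangular, hence nilpotent: B³ = 0, so B⁸ = 0.

[[0, 0, 0], [0, 0, 0], [0, 0, 0]]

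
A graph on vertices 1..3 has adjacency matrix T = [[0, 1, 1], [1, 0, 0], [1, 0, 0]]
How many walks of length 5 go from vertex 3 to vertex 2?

The number of length-5 walks from vertex 3 to vertex 2 is entry (3,2) of T⁵, where T is the adjacency matrix.
T² = [[2, 0, 0], [0, 1, 1], [0, 1, 1]]
T³ = [[0, 2, 2], [2, 0, 0], [2, 0, 0]]
T⁴ = [[4, 0, 0], [0, 2, 2], [0, 2, 2]]
T⁵ = [[0, 4, 4], [4, 0, 0], [4, 0, 0]]

0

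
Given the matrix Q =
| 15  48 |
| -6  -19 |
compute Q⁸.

tr Q = -4 and det Q = 3, so the characteristic polynomial is λ² − (-4)λ + (3) with roots -1 and -3.
Eigenvectors give P = [[3, -8], [-1, 3]] with P⁻¹ = [[3, 8], [1, 3]], and Q = P·diag(-1, -3)·P⁻¹.
Then Q⁸ = P·diag(1, 6561)·P⁻¹ = [[3, -52488], [-1, 19683]] · [[3, 8], [1, 3]] = [[-52479, -157440], [19680, 59041]].

[[-52479, -157440], [19680, 59041]]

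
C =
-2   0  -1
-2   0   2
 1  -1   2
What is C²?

[[3, 1, 0], [6, -2, 6], [2, -2, 1]]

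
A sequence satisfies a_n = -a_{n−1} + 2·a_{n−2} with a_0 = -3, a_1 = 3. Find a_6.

With companion matrix M = [[-1, 2], [1, 0]], [a_n, a_{n−1}]ᵀ = M·[a_{n−1}, a_{n−2}]ᵀ, so [a_6, a_5]ᵀ = M⁵·[a_1, a_0]ᵀ.
M⁵ = [[-21, 22], [11, -10]], giving [a_6, a_5]ᵀ = [[-129], [63]].

-129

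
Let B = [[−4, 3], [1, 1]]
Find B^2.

[[19, −9], [−3, 4]]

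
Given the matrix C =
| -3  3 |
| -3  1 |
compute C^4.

[[-36, 48], [-48, 28]]

C^2 = [[0, -6], [6, -8]]
C^3 = [[18, -6], [6, 10]]
C^4 = [[-36, 48], [-48, 28]]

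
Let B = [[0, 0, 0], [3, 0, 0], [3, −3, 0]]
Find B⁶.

B is strictly triangular, hence nilpotent: B³ = 0, so B⁶ = 0.

[[0, 0, 0], [0, 0, 0], [0, 0, 0]]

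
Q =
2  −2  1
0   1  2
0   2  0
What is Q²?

[[4, −4, −2], [0, 5, 2], [0, 2, 4]]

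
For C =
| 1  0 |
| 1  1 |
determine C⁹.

C = I + N where N = [[0, 0], [1, 0]] is strictly lower-triangular, so N² = 0.
(I + N)⁹ = I + 9·N = [[1, 0], [9, 1]].

[[1, 0], [9, 1]]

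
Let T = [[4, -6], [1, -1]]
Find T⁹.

tr T = 3 and det T = 2, so the characteristic polynomial is λ² − (3)λ + (2) with roots 1 and 2.
Eigenvectors give P = [[2, -3], [1, -1]] with P⁻¹ = [[-1, 3], [-1, 2]], and T = P·diag(1, 2)·P⁻¹.
Then T⁹ = P·diag(1, 512)·P⁻¹ = [[2, -1536], [1, -512]] · [[-1, 3], [-1, 2]] = [[1534, -3066], [511, -1021]].

[[1534, -3066], [511, -1021]]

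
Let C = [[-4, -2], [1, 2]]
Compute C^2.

[[14, 4], [-2, 2]]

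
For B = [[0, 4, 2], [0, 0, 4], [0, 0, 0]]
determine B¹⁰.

B is strictly triangular, hence nilpotent: B³ = 0, so B¹⁰ = 0.

[[0, 0, 0], [0, 0, 0], [0, 0, 0]]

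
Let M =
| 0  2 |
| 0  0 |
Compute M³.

[[0, 0], [0, 0]]

M is strictly triangular, hence nilpotent: M² = 0, so M³ = 0.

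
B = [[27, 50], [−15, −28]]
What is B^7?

[[11703, 23150], [−6945, −13762]]

tr B = −1 and det B = −6, so the characteristic polynomial is λ² − (−1)λ + (−6) with roots 2 and −3.
Eigenvectors give P = [[−2, −5], [1, 3]] with P⁻¹ = [[−3, −5], [1, 2]], and B = P·diag(2, −3)·P⁻¹.
Then B^7 = P·diag(128, −2187)·P⁻¹ = [[−256, 10935], [128, −6561]] · [[−3, −5], [1, 2]] = [[11703, 23150], [−6945, −13762]].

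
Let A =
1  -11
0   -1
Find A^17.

[[1, -11], [0, -1]]

A² = I (check: tr A = 0 and det A = -1), so A^17 = A since 17 is odd.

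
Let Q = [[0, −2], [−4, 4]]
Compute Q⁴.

[[192, −256], [−512, 704]]

Q² = [[8, −8], [−16, 24]]
Q³ = [[32, −48], [−96, 128]]
Q⁴ = [[192, −256], [−512, 704]]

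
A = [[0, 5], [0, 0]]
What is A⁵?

[[0, 0], [0, 0]]

A is strictly triangular, hence nilpotent: A² = 0, so A⁵ = 0.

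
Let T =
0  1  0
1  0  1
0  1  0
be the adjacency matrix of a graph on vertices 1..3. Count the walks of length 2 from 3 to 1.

The number of length-2 walks from vertex 3 to vertex 1 is entry (3,1) of T², where T is the adjacency matrix.
T² = [[1, 0, 1], [0, 2, 0], [1, 0, 1]]

1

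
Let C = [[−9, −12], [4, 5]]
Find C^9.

tr C = −4 and det C = 3, so the characteristic polynomial is λ² − (−4)λ + (3) with roots −3 and −1.
Eigenvectors give P = [[−2, −3], [1, 2]] with P⁻¹ = [[−2, −3], [1, 2]], and C = P·diag(−3, −1)·P⁻¹.
Then C^9 = P·diag(−19683, −1)·P⁻¹ = [[39366, 3], [−19683, −2]] · [[−2, −3], [1, 2]] = [[−78729, −118092], [39364, 59045]].

[[−78729, −118092], [39364, 59045]]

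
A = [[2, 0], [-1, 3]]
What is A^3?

[[8, 0], [-19, 27]]

tr A = 5 and det A = 6, so the characteristic polynomial is λ² − (5)λ + (6) with roots 2 and 3.
Eigenvectors give P = [[-1, 0], [-1, -1]] with P⁻¹ = [[-1, 0], [1, -1]], and A = P·diag(2, 3)·P⁻¹.
Then A^3 = P·diag(8, 27)·P⁻¹ = [[-8, 0], [-8, -27]] · [[-1, 0], [1, -1]] = [[8, 0], [-19, 27]].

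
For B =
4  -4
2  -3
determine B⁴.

B² = [[8, -4], [2, 1]]
B³ = [[24, -20], [10, -11]]
B⁴ = [[56, -36], [18, -7]]

[[56, -36], [18, -7]]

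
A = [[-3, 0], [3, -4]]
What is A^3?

A^2 = [[9, 0], [-21, 16]]
A^3 = [[-27, 0], [111, -64]]

[[-27, 0], [111, -64]]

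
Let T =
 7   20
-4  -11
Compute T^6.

[[-2911, -7280], [1456, 3641]]

tr T = -4 and det T = 3, so the characteristic polynomial is λ² − (-4)λ + (3) with roots -3 and -1.
Eigenvectors give P = [[-2, 5], [1, -2]] with P⁻¹ = [[2, 5], [1, 2]], and T = P·diag(-3, -1)·P⁻¹.
Then T^6 = P·diag(729, 1)·P⁻¹ = [[-1458, 5], [729, -2]] · [[2, 5], [1, 2]] = [[-2911, -7280], [1456, 3641]].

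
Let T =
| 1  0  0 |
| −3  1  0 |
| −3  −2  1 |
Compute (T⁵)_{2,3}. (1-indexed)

0

T = I + N where N = [[0, 0, 0], [−3, 0, 0], [−3, −2, 0]] is strictly lower-triangular, so N³ = 0.
(I + N)⁵ = I + 5·N + 10·N² = [[1, 0, 0], [−15, 1, 0], [45, −10, 1]].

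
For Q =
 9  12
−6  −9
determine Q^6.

[[729, 0], [0, 729]]

tr Q = 0 and det Q = −9, so the characteristic polynomial is λ² − (0)λ + (−9) with roots −3 and 3.
Eigenvectors give P = [[1, 2], [−1, −1]] with P⁻¹ = [[−1, −2], [1, 1]], and Q = P·diag(−3, 3)·P⁻¹.
Then Q^6 = P·diag(729, 729)·P⁻¹ = [[729, 1458], [−729, −729]] · [[−1, −2], [1, 1]] = [[729, 0], [0, 729]].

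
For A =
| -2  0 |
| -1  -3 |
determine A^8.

tr A = -5 and det A = 6, so the characteristic polynomial is λ² − (-5)λ + (6) with roots -2 and -3.
Eigenvectors give P = [[-1, 0], [1, 1]] with P⁻¹ = [[-1, 0], [1, 1]], and A = P·diag(-2, -3)·P⁻¹.
Then A^8 = P·diag(256, 6561)·P⁻¹ = [[-256, 0], [256, 6561]] · [[-1, 0], [1, 1]] = [[256, 0], [6305, 6561]].

[[256, 0], [6305, 6561]]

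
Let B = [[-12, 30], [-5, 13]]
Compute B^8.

tr B = 1 and det B = -6, so the characteristic polynomial is λ² − (1)λ + (-6) with roots 3 and -2.
Eigenvectors give P = [[-2, 3], [-1, 1]] with P⁻¹ = [[1, -3], [1, -2]], and B = P·diag(3, -2)·P⁻¹.
Then B^8 = P·diag(6561, 256)·P⁻¹ = [[-13122, 768], [-6561, 256]] · [[1, -3], [1, -2]] = [[-12354, 37830], [-6305, 19171]].

[[-12354, 37830], [-6305, 19171]]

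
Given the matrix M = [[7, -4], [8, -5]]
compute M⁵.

[[487, -244], [488, -245]]

tr M = 2 and det M = -3, so the characteristic polynomial is λ² − (2)λ + (-3) with roots 3 and -1.
Eigenvectors give P = [[1, -1], [1, -2]] with P⁻¹ = [[2, -1], [1, -1]], and M = P·diag(3, -1)·P⁻¹.
Then M⁵ = P·diag(243, -1)·P⁻¹ = [[243, 1], [243, 2]] · [[2, -1], [1, -1]] = [[487, -244], [488, -245]].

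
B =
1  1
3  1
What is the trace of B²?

8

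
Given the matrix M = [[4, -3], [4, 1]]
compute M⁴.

M² = [[4, -15], [20, -11]]
M³ = [[-44, -27], [36, -71]]
M⁴ = [[-284, 105], [-140, -179]]

[[-284, 105], [-140, -179]]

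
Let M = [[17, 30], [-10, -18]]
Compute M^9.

[[61097, 121170], [-40390, -80268]]

tr M = -1 and det M = -6, so the characteristic polynomial is λ² − (-1)λ + (-6) with roots 2 and -3.
Eigenvectors give P = [[-2, 3], [1, -2]] with P⁻¹ = [[-2, -3], [-1, -2]], and M = P·diag(2, -3)·P⁻¹.
Then M^9 = P·diag(512, -19683)·P⁻¹ = [[-1024, -59049], [512, 39366]] · [[-2, -3], [-1, -2]] = [[61097, 121170], [-40390, -80268]].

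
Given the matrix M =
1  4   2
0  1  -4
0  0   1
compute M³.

M = I + N where N = [[0, 4, 2], [0, 0, -4], [0, 0, 0]] is strictly upper-triangular, so N³ = 0.
(I + N)³ = I + 3·N + 3·N² = [[1, 12, -42], [0, 1, -12], [0, 0, 1]].

[[1, 12, -42], [0, 1, -12], [0, 0, 1]]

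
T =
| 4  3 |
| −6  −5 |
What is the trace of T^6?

65

tr T = −1 and det T = −2, so the characteristic polynomial is λ² − (−1)λ + (−2) with roots −2 and 1.
Eigenvectors give P = [[1, −1], [−2, 1]] with P⁻¹ = [[−1, −1], [−2, −1]], and T = P·diag(−2, 1)·P⁻¹.
Then T^6 = P·diag(64, 1)·P⁻¹ = [[64, −1], [−128, 1]] · [[−1, −1], [−2, −1]] = [[−62, −63], [126, 127]].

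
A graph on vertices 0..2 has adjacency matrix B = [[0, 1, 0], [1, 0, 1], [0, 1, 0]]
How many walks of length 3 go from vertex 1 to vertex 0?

The number of length-3 walks from vertex 1 to vertex 0 is entry (1,0) of B^3, where B is the adjacency matrix.
B^2 = [[1, 0, 1], [0, 2, 0], [1, 0, 1]]
B^3 = [[0, 2, 0], [2, 0, 2], [0, 2, 0]]

2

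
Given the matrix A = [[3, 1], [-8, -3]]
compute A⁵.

A² = I (check: tr A = 0 and det A = -1), so A⁵ = A since 5 is odd.

[[3, 1], [-8, -3]]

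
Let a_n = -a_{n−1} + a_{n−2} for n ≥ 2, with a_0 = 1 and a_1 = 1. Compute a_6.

With companion matrix B = [[-1, 1], [1, 0]], [a_n, a_{n−1}]ᵀ = B·[a_{n−1}, a_{n−2}]ᵀ, so [a_6, a_5]ᵀ = B^5·[a_1, a_0]ᵀ.
B^5 = [[-8, 5], [5, -3]], giving [a_6, a_5]ᵀ = [[-3], [2]].

-3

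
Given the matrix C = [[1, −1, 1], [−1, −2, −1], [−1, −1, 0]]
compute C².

[[1, 0, 2], [2, 6, 1], [0, 3, 0]]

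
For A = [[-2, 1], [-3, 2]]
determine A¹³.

[[-2, 1], [-3, 2]]

A² = I (check: tr A = 0 and det A = -1), so A¹³ = A since 13 is odd.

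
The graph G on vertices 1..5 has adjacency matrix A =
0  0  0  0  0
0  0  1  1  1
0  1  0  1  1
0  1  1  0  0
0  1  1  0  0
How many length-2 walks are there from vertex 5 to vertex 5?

2

The number of length-2 walks from vertex 5 to vertex 5 is entry (5,5) of A², where A is the adjacency matrix.
A² = [[0, 0, 0, 0, 0], [0, 3, 2, 1, 1], [0, 2, 3, 1, 1], [0, 1, 1, 2, 2], [0, 1, 1, 2, 2]]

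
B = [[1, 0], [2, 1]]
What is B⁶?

[[1, 0], [12, 1]]

B = I + N where N = [[0, 0], [2, 0]] is strictly lower-triangular, so N² = 0.
(I + N)⁶ = I + 6·N = [[1, 0], [12, 1]].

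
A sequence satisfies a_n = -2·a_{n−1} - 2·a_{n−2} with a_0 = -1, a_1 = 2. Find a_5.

-8

With companion matrix B = [[-2, -2], [1, 0]], [a_n, a_{n−1}]ᵀ = B·[a_{n−1}, a_{n−2}]ᵀ, so [a_5, a_4]ᵀ = B⁴·[a_1, a_0]ᵀ.
B⁴ = [[-4, 0], [0, -4]], giving [a_5, a_4]ᵀ = [[-8], [4]].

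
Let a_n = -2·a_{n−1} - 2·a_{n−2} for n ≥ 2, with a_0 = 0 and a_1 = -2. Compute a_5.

8

With companion matrix T = [[-2, -2], [1, 0]], [a_n, a_{n−1}]ᵀ = T·[a_{n−1}, a_{n−2}]ᵀ, so [a_5, a_4]ᵀ = T^4·[a_1, a_0]ᵀ.
T^4 = [[-4, 0], [0, -4]], giving [a_5, a_4]ᵀ = [[8], [0]].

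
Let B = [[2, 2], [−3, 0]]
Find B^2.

[[−2, 4], [−6, −6]]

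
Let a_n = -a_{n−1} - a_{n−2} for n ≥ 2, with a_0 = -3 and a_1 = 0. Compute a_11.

With companion matrix M = [[-1, -1], [1, 0]], [a_n, a_{n−1}]ᵀ = M·[a_{n−1}, a_{n−2}]ᵀ, so [a_11, a_10]ᵀ = M¹⁰·[a_1, a_0]ᵀ.
M¹⁰ = [[-1, -1], [1, 0]], giving [a_11, a_10]ᵀ = [[3], [0]].

3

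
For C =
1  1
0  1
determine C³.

[[1, 3], [0, 1]]

C = I + N where N = [[0, 1], [0, 0]] is strictly upper-triangular, so N² = 0.
(I + N)³ = I + 3·N = [[1, 3], [0, 1]].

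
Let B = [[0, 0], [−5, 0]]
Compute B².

[[0, 0], [0, 0]]

B is strictly triangular, hence nilpotent: B² = 0, so B² = 0.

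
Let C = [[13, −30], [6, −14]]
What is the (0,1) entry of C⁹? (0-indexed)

−5130

tr C = −1 and det C = −2, so the characteristic polynomial is λ² − (−1)λ + (−2) with roots −2 and 1.
Eigenvectors give P = [[2, 5], [1, 2]] with P⁻¹ = [[−2, 5], [1, −2]], and C = P·diag(−2, 1)·P⁻¹.
Then C⁹ = P·diag(−512, 1)·P⁻¹ = [[−1024, 5], [−512, 2]] · [[−2, 5], [1, −2]] = [[2053, −5130], [1026, −2564]].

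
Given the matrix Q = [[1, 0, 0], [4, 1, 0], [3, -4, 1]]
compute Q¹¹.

[[1, 0, 0], [44, 1, 0], [-847, -44, 1]]

Q = I + N where N = [[0, 0, 0], [4, 0, 0], [3, -4, 0]] is strictly lower-triangular, so N³ = 0.
(I + N)¹¹ = I + 11·N + 55·N² = [[1, 0, 0], [44, 1, 0], [-847, -44, 1]].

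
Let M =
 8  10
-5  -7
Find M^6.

tr M = 1 and det M = -6, so the characteristic polynomial is λ² − (1)λ + (-6) with roots 3 and -2.
Eigenvectors give P = [[2, -1], [-1, 1]] with P⁻¹ = [[1, 1], [1, 2]], and M = P·diag(3, -2)·P⁻¹.
Then M^6 = P·diag(729, 64)·P⁻¹ = [[1458, -64], [-729, 64]] · [[1, 1], [1, 2]] = [[1394, 1330], [-665, -601]].

[[1394, 1330], [-665, -601]]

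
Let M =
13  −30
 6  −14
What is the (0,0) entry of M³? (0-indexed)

tr M = −1 and det M = −2, so the characteristic polynomial is λ² − (−1)λ + (−2) with roots 1 and −2.
Eigenvectors give P = [[5, 2], [2, 1]] with P⁻¹ = [[1, −2], [−2, 5]], and M = P·diag(1, −2)·P⁻¹.
Then M³ = P·diag(1, −8)·P⁻¹ = [[5, −16], [2, −8]] · [[1, −2], [−2, 5]] = [[37, −90], [18, −44]].

37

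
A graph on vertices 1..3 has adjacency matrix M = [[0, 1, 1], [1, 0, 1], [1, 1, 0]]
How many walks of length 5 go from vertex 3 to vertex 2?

The number of length-5 walks from vertex 3 to vertex 2 is entry (3,2) of M⁵, where M is the adjacency matrix.
M² = [[2, 1, 1], [1, 2, 1], [1, 1, 2]]
M³ = [[2, 3, 3], [3, 2, 3], [3, 3, 2]]
M⁴ = [[6, 5, 5], [5, 6, 5], [5, 5, 6]]
M⁵ = [[10, 11, 11], [11, 10, 11], [11, 11, 10]]

11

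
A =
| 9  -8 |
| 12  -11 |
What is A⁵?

tr A = -2 and det A = -3, so the characteristic polynomial is λ² − (-2)λ + (-3) with roots -3 and 1.
Eigenvectors give P = [[2, 1], [3, 1]] with P⁻¹ = [[-1, 1], [3, -2]], and A = P·diag(-3, 1)·P⁻¹.
Then A⁵ = P·diag(-243, 1)·P⁻¹ = [[-486, 1], [-729, 1]] · [[-1, 1], [3, -2]] = [[489, -488], [732, -731]].

[[489, -488], [732, -731]]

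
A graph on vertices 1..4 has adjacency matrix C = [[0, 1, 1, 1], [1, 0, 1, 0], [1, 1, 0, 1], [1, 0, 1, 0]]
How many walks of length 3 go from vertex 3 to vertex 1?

The number of length-3 walks from vertex 3 to vertex 1 is entry (3,1) of C³, where C is the adjacency matrix.
C² = [[3, 1, 2, 1], [1, 2, 1, 2], [2, 1, 3, 1], [1, 2, 1, 2]]
C³ = [[4, 5, 5, 5], [5, 2, 5, 2], [5, 5, 4, 5], [5, 2, 5, 2]]

5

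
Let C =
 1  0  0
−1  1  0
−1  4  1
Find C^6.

C = I + N where N = [[0, 0, 0], [−1, 0, 0], [−1, 4, 0]] is strictly lower-triangular, so N^3 = 0.
(I + N)^6 = I + 6·N + 15·N^2 = [[1, 0, 0], [−6, 1, 0], [−66, 24, 1]].

[[1, 0, 0], [−6, 1, 0], [−66, 24, 1]]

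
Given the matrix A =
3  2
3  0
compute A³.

[[63, 30], [45, 18]]

A² = [[15, 6], [9, 6]]
A³ = [[63, 30], [45, 18]]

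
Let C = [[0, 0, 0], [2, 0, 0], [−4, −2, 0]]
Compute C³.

[[0, 0, 0], [0, 0, 0], [0, 0, 0]]

C is strictly triangular, hence nilpotent: C³ = 0, so C³ = 0.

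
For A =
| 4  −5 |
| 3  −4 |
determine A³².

[[1, 0], [0, 1]]

A² = I (check: tr A = 0 and det A = −1), so A³² = I since 32 is even.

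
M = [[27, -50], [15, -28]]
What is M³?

tr M = -1 and det M = -6, so the characteristic polynomial is λ² − (-1)λ + (-6) with roots 2 and -3.
Eigenvectors give P = [[-2, -5], [-1, -3]] with P⁻¹ = [[-3, 5], [1, -2]], and M = P·diag(2, -3)·P⁻¹.
Then M³ = P·diag(8, -27)·P⁻¹ = [[-16, 135], [-8, 81]] · [[-3, 5], [1, -2]] = [[183, -350], [105, -202]].

[[183, -350], [105, -202]]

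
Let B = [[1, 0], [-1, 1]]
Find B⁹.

[[1, 0], [-9, 1]]

B = I + N where N = [[0, 0], [-1, 0]] is strictly lower-triangular, so N² = 0.
(I + N)⁹ = I + 9·N = [[1, 0], [-9, 1]].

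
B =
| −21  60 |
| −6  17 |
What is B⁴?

[[801, −2400], [240, −719]]

tr B = −4 and det B = 3, so the characteristic polynomial is λ² − (−4)λ + (3) with roots −1 and −3.
Eigenvectors give P = [[3, 10], [1, 3]] with P⁻¹ = [[−3, 10], [1, −3]], and B = P·diag(−1, −3)·P⁻¹.
Then B⁴ = P·diag(1, 81)·P⁻¹ = [[3, 810], [1, 243]] · [[−3, 10], [1, −3]] = [[801, −2400], [240, −719]].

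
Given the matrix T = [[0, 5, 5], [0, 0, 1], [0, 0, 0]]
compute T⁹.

T is strictly triangular, hence nilpotent: T³ = 0, so T⁹ = 0.

[[0, 0, 0], [0, 0, 0], [0, 0, 0]]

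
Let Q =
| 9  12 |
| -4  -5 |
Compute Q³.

[[105, 156], [-52, -77]]

tr Q = 4 and det Q = 3, so the characteristic polynomial is λ² − (4)λ + (3) with roots 3 and 1.
Eigenvectors give P = [[-2, -3], [1, 2]] with P⁻¹ = [[-2, -3], [1, 2]], and Q = P·diag(3, 1)·P⁻¹.
Then Q³ = P·diag(27, 1)·P⁻¹ = [[-54, -3], [27, 2]] · [[-2, -3], [1, 2]] = [[105, 156], [-52, -77]].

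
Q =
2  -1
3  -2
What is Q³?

Q² = I (check: tr Q = 0 and det Q = -1), so Q³ = Q since 3 is odd.

[[2, -1], [3, -2]]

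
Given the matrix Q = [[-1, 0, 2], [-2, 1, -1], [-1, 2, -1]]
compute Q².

[[-1, 4, -4], [1, -1, -4], [-2, 0, -3]]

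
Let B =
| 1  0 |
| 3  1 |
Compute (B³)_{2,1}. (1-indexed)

9

B = I + N where N = [[0, 0], [3, 0]] is strictly lower-triangular, so N² = 0.
(I + N)³ = I + 3·N = [[1, 0], [9, 1]].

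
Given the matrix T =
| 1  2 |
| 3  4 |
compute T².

[[7, 10], [15, 22]]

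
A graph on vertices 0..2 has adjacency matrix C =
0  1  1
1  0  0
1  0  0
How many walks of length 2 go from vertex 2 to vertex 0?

0

The number of length-2 walks from vertex 2 to vertex 0 is entry (2,0) of C², where C is the adjacency matrix.
C² = [[2, 0, 0], [0, 1, 1], [0, 1, 1]]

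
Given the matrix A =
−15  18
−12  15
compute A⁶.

[[729, 0], [0, 729]]

tr A = 0 and det A = −9, so the characteristic polynomial is λ² − (0)λ + (−9) with roots −3 and 3.
Eigenvectors give P = [[3, 1], [2, 1]] with P⁻¹ = [[1, −1], [−2, 3]], and A = P·diag(−3, 3)·P⁻¹.
Then A⁶ = P·diag(729, 729)·P⁻¹ = [[2187, 729], [1458, 729]] · [[1, −1], [−2, 3]] = [[729, 0], [0, 729]].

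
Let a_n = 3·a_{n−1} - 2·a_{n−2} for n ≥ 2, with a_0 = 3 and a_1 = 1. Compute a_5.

-59

With companion matrix B = [[3, -2], [1, 0]], [a_n, a_{n−1}]ᵀ = B·[a_{n−1}, a_{n−2}]ᵀ, so [a_5, a_4]ᵀ = B^4·[a_1, a_0]ᵀ.
B^4 = [[31, -30], [15, -14]], giving [a_5, a_4]ᵀ = [[-59], [-27]].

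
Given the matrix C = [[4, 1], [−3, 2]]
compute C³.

[[34, 25], [−75, −16]]

C² = [[13, 6], [−18, 1]]
C³ = [[34, 25], [−75, −16]]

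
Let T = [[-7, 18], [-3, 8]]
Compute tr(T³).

tr T = 1 and det T = -2, so the characteristic polynomial is λ² − (1)λ + (-2) with roots -1 and 2.
Eigenvectors give P = [[3, -2], [1, -1]] with P⁻¹ = [[1, -2], [1, -3]], and T = P·diag(-1, 2)·P⁻¹.
Then T³ = P·diag(-1, 8)·P⁻¹ = [[-3, -16], [-1, -8]] · [[1, -2], [1, -3]] = [[-19, 54], [-9, 26]].

7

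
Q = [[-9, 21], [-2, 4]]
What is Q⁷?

tr Q = -5 and det Q = 6, so the characteristic polynomial is λ² − (-5)λ + (6) with roots -2 and -3.
Eigenvectors give P = [[-3, 7], [-1, 2]] with P⁻¹ = [[2, -7], [1, -3]], and Q = P·diag(-2, -3)·P⁻¹.
Then Q⁷ = P·diag(-128, -2187)·P⁻¹ = [[384, -15309], [128, -4374]] · [[2, -7], [1, -3]] = [[-14541, 43239], [-4118, 12226]].

[[-14541, 43239], [-4118, 12226]]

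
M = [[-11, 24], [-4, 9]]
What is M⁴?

tr M = -2 and det M = -3, so the characteristic polynomial is λ² − (-2)λ + (-3) with roots -3 and 1.
Eigenvectors give P = [[3, -2], [1, -1]] with P⁻¹ = [[1, -2], [1, -3]], and M = P·diag(-3, 1)·P⁻¹.
Then M⁴ = P·diag(81, 1)·P⁻¹ = [[243, -2], [81, -1]] · [[1, -2], [1, -3]] = [[241, -480], [80, -159]].

[[241, -480], [80, -159]]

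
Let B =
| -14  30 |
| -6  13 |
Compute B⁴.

[[76, -150], [30, -59]]

tr B = -1 and det B = -2, so the characteristic polynomial is λ² − (-1)λ + (-2) with roots -2 and 1.
Eigenvectors give P = [[5, 2], [2, 1]] with P⁻¹ = [[1, -2], [-2, 5]], and B = P·diag(-2, 1)·P⁻¹.
Then B⁴ = P·diag(16, 1)·P⁻¹ = [[80, 2], [32, 1]] · [[1, -2], [-2, 5]] = [[76, -150], [30, -59]].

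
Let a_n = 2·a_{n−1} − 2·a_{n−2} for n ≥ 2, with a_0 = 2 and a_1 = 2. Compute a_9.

With companion matrix C = [[2, −2], [1, 0]], [a_n, a_{n−1}]ᵀ = C·[a_{n−1}, a_{n−2}]ᵀ, so [a_9, a_8]ᵀ = C⁸·[a_1, a_0]ᵀ.
C⁸ = [[16, 0], [0, 16]], giving [a_9, a_8]ᵀ = [[32], [32]].

32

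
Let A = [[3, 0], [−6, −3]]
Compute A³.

[[27, 0], [−54, −27]]

tr A = 0 and det A = −9, so the characteristic polynomial is λ² − (0)λ + (−9) with roots −3 and 3.
Eigenvectors give P = [[0, −1], [1, 1]] with P⁻¹ = [[1, 1], [−1, 0]], and A = P·diag(−3, 3)·P⁻¹.
Then A³ = P·diag(−27, 27)·P⁻¹ = [[0, −27], [−27, 27]] · [[1, 1], [−1, 0]] = [[27, 0], [−54, −27]].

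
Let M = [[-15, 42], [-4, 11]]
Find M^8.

tr M = -4 and det M = 3, so the characteristic polynomial is λ² − (-4)λ + (3) with roots -1 and -3.
Eigenvectors give P = [[3, -7], [1, -2]] with P⁻¹ = [[-2, 7], [-1, 3]], and M = P·diag(-1, -3)·P⁻¹.
Then M^8 = P·diag(1, 6561)·P⁻¹ = [[3, -45927], [1, -13122]] · [[-2, 7], [-1, 3]] = [[45921, -137760], [13120, -39359]].

[[45921, -137760], [13120, -39359]]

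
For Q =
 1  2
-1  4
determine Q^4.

[[-49, 130], [-65, 146]]

tr Q = 5 and det Q = 6, so the characteristic polynomial is λ² − (5)λ + (6) with roots 3 and 2.
Eigenvectors give P = [[-1, -2], [-1, -1]] with P⁻¹ = [[1, -2], [-1, 1]], and Q = P·diag(3, 2)·P⁻¹.
Then Q^4 = P·diag(81, 16)·P⁻¹ = [[-81, -32], [-81, -16]] · [[1, -2], [-1, 1]] = [[-49, 130], [-65, 146]].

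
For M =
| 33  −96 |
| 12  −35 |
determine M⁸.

tr M = −2 and det M = −3, so the characteristic polynomial is λ² − (−2)λ + (−3) with roots −3 and 1.
Eigenvectors give P = [[−8, 3], [−3, 1]] with P⁻¹ = [[1, −3], [3, −8]], and M = P·diag(−3, 1)·P⁻¹.
Then M⁸ = P·diag(6561, 1)·P⁻¹ = [[−52488, 3], [−19683, 1]] · [[1, −3], [3, −8]] = [[−52479, 157440], [−19680, 59041]].

[[−52479, 157440], [−19680, 59041]]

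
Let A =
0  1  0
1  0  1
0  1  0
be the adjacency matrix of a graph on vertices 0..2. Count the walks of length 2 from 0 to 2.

The number of length-2 walks from vertex 0 to vertex 2 is entry (0,2) of A², where A is the adjacency matrix.
A² = [[1, 0, 1], [0, 2, 0], [1, 0, 1]]

1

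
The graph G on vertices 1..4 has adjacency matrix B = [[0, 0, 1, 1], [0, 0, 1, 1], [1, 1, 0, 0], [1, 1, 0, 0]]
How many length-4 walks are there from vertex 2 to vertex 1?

The number of length-4 walks from vertex 2 to vertex 1 is entry (2,1) of B⁴, where B is the adjacency matrix.
B² = [[2, 2, 0, 0], [2, 2, 0, 0], [0, 0, 2, 2], [0, 0, 2, 2]]
B³ = [[0, 0, 4, 4], [0, 0, 4, 4], [4, 4, 0, 0], [4, 4, 0, 0]]
B⁴ = [[8, 8, 0, 0], [8, 8, 0, 0], [0, 0, 8, 8], [0, 0, 8, 8]]

8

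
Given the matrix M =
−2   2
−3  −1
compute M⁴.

[[−50, 42], [−63, −29]]

M² = [[−2, −6], [9, −5]]
M³ = [[22, 2], [−3, 23]]
M⁴ = [[−50, 42], [−63, −29]]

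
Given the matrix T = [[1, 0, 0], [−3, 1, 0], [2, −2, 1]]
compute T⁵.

[[1, 0, 0], [−15, 1, 0], [70, −10, 1]]

T = I + N where N = [[0, 0, 0], [−3, 0, 0], [2, −2, 0]] is strictly lower-triangular, so N³ = 0.
(I + N)⁵ = I + 5·N + 10·N² = [[1, 0, 0], [−15, 1, 0], [70, −10, 1]].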